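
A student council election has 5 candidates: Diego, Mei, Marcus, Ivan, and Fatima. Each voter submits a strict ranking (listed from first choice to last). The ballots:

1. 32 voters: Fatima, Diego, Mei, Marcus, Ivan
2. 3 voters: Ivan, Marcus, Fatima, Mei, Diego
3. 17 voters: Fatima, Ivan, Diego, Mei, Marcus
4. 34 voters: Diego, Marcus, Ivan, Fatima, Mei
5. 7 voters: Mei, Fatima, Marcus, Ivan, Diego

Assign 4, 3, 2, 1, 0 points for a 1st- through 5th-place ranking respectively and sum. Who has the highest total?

Diego: 32·3 + 3·0 + 17·2 + 34·4 + 7·0 = 266
Mei: 32·2 + 3·1 + 17·1 + 34·0 + 7·4 = 112
Marcus: 32·1 + 3·3 + 17·0 + 34·3 + 7·2 = 157
Ivan: 32·0 + 3·4 + 17·3 + 34·2 + 7·1 = 138
Fatima: 32·4 + 3·2 + 17·4 + 34·1 + 7·3 = 257
Diego has the highest Borda score (266).

Diego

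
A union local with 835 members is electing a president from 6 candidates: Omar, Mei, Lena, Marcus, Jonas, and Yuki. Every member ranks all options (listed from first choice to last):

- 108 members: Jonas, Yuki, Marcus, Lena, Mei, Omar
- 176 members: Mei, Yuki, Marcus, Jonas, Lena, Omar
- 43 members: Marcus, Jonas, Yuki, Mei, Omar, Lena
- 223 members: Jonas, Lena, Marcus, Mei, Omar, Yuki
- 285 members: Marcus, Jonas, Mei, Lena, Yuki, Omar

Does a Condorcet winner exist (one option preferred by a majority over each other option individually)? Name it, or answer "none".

Marcus vs Omar: 835–0 for Marcus.
Marcus vs Mei: 659–176 for Marcus.
Marcus vs Lena: 612–223 for Marcus.
Marcus vs Jonas: 504–331 for Marcus.
Marcus vs Yuki: 551–284 for Marcus.
Marcus beats every other option head-to-head.

Marcus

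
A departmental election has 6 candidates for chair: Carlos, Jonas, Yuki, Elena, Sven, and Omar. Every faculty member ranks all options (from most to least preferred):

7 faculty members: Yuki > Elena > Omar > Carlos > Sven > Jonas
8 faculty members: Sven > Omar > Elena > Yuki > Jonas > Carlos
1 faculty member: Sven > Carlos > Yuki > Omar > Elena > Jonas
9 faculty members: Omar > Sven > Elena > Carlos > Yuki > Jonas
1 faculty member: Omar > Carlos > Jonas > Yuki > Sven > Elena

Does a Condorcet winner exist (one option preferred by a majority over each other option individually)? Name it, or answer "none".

Omar

Omar vs Carlos: 25–1 for Omar.
Omar vs Jonas: 26–0 for Omar.
Omar vs Yuki: 18–8 for Omar.
Omar vs Elena: 19–7 for Omar.
Omar vs Sven: 17–9 for Omar.
Omar beats every other option head-to-head.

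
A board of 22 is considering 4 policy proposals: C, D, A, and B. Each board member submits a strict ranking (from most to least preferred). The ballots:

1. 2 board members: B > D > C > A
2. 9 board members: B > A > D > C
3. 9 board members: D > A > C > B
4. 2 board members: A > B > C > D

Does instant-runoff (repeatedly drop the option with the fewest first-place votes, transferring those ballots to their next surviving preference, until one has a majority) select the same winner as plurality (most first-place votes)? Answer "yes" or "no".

yes

Instant-runoff — R1 C 0, D 9, A 2, B 11 (C out); R2 D 9, A 2, B 11 (A out); R3 D 9, B 13 (B winner). Winner: B.
Plurality — first-place votes: C 0, D 9, A 2, B 11. Winner: B.
The two methods agree.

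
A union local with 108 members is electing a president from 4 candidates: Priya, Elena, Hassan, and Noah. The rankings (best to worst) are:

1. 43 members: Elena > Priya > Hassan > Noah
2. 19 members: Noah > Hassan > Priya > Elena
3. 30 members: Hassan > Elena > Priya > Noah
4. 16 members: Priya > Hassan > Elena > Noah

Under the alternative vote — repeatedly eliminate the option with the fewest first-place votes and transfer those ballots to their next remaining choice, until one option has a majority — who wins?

Round 1: Priya 16, Elena 43, Hassan 30, Noah 19. Eliminate Priya.
Round 2: Elena 43, Hassan 46, Noah 19. Eliminate Noah.
Round 3: Elena 43, Hassan 65. Hassan has a majority.

Hassan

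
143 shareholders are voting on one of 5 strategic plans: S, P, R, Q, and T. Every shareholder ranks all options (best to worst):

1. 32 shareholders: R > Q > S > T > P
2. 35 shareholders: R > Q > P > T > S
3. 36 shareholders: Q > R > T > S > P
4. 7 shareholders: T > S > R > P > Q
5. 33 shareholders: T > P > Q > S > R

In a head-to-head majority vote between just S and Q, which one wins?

Q

Voters preferring S to Q: 7; preferring Q to S: 136.
Q wins the head-to-head.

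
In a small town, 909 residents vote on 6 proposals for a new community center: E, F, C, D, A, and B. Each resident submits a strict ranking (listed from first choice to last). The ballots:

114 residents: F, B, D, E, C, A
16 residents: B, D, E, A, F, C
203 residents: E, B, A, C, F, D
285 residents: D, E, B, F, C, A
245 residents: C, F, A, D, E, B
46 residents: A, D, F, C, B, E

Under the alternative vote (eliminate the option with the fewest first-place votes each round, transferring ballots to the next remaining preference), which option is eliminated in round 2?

Round 1: E 203, F 114, C 245, D 285, A 46, B 16. Eliminate B.
Round 2: E 203, F 114, C 245, D 301, A 46. Eliminate A.

A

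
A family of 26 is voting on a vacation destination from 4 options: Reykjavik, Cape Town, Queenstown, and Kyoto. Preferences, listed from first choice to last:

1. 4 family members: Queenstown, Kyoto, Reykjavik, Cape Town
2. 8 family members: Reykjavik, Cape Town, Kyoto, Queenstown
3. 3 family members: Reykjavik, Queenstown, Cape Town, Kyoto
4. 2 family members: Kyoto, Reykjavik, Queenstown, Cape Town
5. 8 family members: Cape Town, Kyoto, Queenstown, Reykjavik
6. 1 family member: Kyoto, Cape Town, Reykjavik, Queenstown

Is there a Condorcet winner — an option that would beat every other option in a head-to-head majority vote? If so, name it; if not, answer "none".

Checking pairwise contests:
Kyoto beats Reykjavik 15–11.
Reykjavik beats Cape Town 17–9.
Reykjavik beats Queenstown 14–12.
Cape Town beats Kyoto 19–7.
Every option loses at least one head-to-head, so there is no Condorcet winner.

none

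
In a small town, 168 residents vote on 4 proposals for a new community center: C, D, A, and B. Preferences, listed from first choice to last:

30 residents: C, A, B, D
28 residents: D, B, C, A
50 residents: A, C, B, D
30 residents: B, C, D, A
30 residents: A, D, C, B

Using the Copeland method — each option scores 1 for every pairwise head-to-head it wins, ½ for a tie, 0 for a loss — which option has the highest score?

C

C: beats D, A, and B → score 3.
D: loses to C, A, and B → score 0.
A: beats D and B; loses to C → score 2.
B: beats D; loses to C and A → score 1.
C has the best pairwise record.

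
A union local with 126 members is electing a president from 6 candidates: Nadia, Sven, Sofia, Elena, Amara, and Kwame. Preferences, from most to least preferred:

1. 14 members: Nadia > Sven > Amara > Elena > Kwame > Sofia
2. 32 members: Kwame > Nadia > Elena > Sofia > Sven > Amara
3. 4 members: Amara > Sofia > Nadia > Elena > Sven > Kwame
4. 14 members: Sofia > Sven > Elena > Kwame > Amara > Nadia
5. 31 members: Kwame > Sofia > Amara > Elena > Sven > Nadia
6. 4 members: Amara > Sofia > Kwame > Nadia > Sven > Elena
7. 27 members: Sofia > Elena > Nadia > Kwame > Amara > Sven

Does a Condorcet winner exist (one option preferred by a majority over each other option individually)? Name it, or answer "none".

Kwame

Kwame vs Nadia: 81–45 for Kwame.
Kwame vs Sven: 94–32 for Kwame.
Kwame vs Sofia: 77–49 for Kwame.
Kwame vs Elena: 67–59 for Kwame.
Kwame vs Amara: 104–22 for Kwame.
Kwame beats every other option head-to-head.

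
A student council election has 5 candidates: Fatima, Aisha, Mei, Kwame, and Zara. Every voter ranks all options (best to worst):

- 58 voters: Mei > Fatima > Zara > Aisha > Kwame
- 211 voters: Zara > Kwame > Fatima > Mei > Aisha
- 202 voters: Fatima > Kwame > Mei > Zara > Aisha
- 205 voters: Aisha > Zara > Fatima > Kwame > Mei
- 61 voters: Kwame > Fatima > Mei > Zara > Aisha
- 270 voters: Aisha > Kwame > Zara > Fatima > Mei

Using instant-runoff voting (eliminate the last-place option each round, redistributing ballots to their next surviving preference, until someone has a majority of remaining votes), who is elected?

Round 1: Fatima 202, Aisha 475, Mei 58, Kwame 61, Zara 211. Eliminate Mei.
Round 2: Fatima 260, Aisha 475, Kwame 61, Zara 211. Eliminate Kwame.
Round 3: Fatima 321, Aisha 475, Zara 211. Eliminate Zara.
Round 4: Fatima 532, Aisha 475. Fatima has a majority.

Fatima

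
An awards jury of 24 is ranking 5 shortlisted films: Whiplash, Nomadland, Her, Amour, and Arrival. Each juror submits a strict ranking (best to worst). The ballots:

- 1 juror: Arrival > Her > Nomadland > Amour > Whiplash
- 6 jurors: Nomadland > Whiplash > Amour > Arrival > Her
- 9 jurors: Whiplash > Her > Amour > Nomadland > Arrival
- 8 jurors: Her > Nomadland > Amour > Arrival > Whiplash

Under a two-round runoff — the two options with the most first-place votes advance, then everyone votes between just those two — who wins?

Round 1 first-place votes: Whiplash 9, Nomadland 6, Her 8, Amour 0, Arrival 1.
Whiplash and Her advance.
Runoff: Whiplash is preferred to Her by 15 voters; Her by 9.
Whiplash wins the runoff.

Whiplash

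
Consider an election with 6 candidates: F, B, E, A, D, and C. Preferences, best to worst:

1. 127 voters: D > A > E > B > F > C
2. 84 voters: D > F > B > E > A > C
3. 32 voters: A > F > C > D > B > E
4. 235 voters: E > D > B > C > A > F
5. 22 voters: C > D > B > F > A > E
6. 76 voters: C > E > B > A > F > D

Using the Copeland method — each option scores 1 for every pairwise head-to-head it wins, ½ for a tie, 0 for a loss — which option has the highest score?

E

F: loses to B, E, A, D, and C → score 0.
B: beats F, A, and C; loses to E and D → score 3.
E: beats F, B, A, D, and C → score 5.
A: beats F; loses to B, E, D, and C → score 1.
D: beats F, B, A, and C; loses to E → score 4.
C: beats F and A; loses to B, E, and D → score 2.
E has the best pairwise record.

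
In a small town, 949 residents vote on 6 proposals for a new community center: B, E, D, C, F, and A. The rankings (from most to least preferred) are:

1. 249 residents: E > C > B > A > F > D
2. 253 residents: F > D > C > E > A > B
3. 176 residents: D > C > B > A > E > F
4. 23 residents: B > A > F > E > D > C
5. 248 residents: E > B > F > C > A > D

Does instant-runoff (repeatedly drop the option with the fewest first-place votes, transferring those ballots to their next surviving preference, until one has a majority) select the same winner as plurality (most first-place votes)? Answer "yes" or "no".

Instant-runoff — R1 B 23, E 497, D 176, C 0, F 253, A 0 (E winner). Winner: E.
Plurality — first-place votes: B 23, E 497, D 176, C 0, F 253, A 0. Winner: E.
The two methods agree.

yes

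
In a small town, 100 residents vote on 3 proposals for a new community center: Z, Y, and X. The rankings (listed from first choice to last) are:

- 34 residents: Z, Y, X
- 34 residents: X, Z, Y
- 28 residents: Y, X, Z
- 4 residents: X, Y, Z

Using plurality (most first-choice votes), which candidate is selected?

X

First-place votes: Z 34, Y 28, X 38.
X has the most first-place votes.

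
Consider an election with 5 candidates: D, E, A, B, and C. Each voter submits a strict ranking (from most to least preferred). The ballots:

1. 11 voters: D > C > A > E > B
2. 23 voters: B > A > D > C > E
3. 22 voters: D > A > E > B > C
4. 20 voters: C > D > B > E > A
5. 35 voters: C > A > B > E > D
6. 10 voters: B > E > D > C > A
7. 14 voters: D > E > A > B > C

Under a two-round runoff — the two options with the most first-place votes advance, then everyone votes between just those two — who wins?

D

Round 1 first-place votes: D 47, E 0, A 0, B 33, C 55.
C and D advance.
Runoff: C is preferred to D by 55 voters; D by 80.
D wins the runoff.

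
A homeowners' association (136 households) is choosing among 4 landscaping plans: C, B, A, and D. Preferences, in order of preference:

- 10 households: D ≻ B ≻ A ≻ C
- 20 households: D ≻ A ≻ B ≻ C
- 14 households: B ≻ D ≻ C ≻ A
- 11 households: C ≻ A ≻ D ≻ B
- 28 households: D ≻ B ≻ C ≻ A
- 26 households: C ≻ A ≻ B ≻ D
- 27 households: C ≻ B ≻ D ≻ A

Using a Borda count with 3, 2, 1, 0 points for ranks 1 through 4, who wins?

C: 10·0 + 20·0 + 14·1 + 11·3 + 28·1 + 26·3 + 27·3 = 234
B: 10·2 + 20·1 + 14·3 + 11·0 + 28·2 + 26·1 + 27·2 = 218
A: 10·1 + 20·2 + 14·0 + 11·2 + 28·0 + 26·2 + 27·0 = 124
D: 10·3 + 20·3 + 14·2 + 11·1 + 28·3 + 26·0 + 27·1 = 240
D has the highest Borda score (240).

D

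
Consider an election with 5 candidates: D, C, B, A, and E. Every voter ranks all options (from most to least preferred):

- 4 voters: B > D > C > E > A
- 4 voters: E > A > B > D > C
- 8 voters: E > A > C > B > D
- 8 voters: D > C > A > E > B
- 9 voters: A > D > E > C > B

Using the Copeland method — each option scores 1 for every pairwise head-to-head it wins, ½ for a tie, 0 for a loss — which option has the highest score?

A

D: beats C, B, and E; loses to A → score 3.
C: beats B; loses to D, A, and E → score 1.
B: loses to D, C, A, and E → score 0.
A: beats D, C, B, and E → score 4.
E: beats C and B; loses to D and A → score 2.
A has the best pairwise record.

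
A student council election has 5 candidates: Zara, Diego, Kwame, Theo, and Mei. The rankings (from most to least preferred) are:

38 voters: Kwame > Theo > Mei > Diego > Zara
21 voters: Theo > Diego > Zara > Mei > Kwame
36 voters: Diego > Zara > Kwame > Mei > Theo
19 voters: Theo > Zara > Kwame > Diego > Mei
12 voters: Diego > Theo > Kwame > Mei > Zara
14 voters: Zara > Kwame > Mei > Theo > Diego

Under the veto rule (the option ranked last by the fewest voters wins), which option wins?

Diego

Last-place votes: Zara 50, Diego 14, Kwame 21, Theo 36, Mei 19.
Diego is ranked last by the fewest voters, so Diego wins.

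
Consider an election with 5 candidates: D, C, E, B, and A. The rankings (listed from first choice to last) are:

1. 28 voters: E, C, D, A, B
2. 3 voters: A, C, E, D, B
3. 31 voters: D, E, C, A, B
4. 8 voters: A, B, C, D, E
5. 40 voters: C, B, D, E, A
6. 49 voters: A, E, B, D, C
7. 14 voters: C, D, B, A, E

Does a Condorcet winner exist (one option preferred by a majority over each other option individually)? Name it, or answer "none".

none

Checking pairwise contests:
C beats D 93–80.
E beats C 108–65.
D beats E 93–80.
C beats B 116–57.
D beats A 113–60.
Every option loses at least one head-to-head, so there is no Condorcet winner.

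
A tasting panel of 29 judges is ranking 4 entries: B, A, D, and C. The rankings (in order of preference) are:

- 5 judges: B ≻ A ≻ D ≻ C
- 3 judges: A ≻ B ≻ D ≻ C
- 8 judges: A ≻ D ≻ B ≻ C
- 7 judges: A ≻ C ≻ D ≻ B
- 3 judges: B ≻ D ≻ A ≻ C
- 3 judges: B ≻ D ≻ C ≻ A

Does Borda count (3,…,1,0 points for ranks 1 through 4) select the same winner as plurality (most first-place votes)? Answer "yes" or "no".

yes

Borda — scores: B 47, A 67, D 43, C 17. Winner: A.
Plurality — first-place votes: B 11, A 18, D 0, C 0. Winner: A.
The two methods agree.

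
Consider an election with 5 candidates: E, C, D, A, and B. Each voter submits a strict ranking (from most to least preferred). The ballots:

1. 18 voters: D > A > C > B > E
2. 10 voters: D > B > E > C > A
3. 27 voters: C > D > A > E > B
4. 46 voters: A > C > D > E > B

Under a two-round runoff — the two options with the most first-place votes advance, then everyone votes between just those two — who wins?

D

Round 1 first-place votes: E 0, C 27, D 28, A 46, B 0.
A and D advance.
Runoff: A is preferred to D by 46 voters; D by 55.
D wins the runoff.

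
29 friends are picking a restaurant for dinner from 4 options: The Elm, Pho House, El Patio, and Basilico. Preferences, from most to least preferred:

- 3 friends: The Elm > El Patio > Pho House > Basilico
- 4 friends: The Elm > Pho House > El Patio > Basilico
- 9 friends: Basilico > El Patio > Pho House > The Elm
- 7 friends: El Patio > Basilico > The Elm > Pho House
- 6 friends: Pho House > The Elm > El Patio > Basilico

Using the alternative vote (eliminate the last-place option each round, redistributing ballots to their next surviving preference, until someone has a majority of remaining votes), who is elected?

Round 1: The Elm 7, Pho House 6, El Patio 7, Basilico 9. Eliminate Pho House.
Round 2: The Elm 13, El Patio 7, Basilico 9. Eliminate El Patio.
Round 3: The Elm 13, Basilico 16. Basilico has a majority.

Basilico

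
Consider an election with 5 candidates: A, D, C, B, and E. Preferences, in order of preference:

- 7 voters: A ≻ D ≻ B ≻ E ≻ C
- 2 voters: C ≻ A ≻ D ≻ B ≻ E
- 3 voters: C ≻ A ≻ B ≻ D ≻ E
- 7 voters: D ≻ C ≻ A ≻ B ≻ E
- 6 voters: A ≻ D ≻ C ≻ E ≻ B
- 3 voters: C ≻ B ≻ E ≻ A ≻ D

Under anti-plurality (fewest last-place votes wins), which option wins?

Last-place votes: A 0, D 3, C 7, B 6, E 12.
A is ranked last by the fewest voters, so A wins.

A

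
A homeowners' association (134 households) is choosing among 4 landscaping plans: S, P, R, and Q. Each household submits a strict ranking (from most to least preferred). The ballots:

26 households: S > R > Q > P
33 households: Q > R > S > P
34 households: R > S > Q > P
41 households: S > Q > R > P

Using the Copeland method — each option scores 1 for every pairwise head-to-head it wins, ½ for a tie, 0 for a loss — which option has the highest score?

S

S: beats P and Q; ties R → score 2.5.
P: loses to S, R, and Q → score 0.
R: beats P; ties S; loses to Q → score 1.5.
Q: beats P and R; loses to S → score 2.
S has the best pairwise record.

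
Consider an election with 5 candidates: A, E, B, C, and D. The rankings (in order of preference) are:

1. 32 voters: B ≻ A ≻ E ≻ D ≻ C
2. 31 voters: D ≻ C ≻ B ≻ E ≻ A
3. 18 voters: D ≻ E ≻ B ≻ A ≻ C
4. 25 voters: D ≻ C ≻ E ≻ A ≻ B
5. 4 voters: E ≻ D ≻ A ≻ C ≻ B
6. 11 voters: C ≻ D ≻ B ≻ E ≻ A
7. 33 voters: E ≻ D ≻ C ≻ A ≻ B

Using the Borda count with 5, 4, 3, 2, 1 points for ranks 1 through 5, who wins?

A: 32·4 + 31·1 + 18·2 + 25·2 + 4·3 + 11·1 + 33·2 = 334
E: 32·3 + 31·2 + 18·4 + 25·3 + 4·5 + 11·2 + 33·5 = 512
B: 32·5 + 31·3 + 18·3 + 25·1 + 4·1 + 11·3 + 33·1 = 402
C: 32·1 + 31·4 + 18·1 + 25·4 + 4·2 + 11·5 + 33·3 = 436
D: 32·2 + 31·5 + 18·5 + 25·5 + 4·4 + 11·4 + 33·4 = 626
D has the highest Borda score (626).

D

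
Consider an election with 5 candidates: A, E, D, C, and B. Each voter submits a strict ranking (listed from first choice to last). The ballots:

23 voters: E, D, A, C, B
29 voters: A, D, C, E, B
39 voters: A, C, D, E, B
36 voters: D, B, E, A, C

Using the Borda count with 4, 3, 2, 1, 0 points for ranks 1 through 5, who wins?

A: 23·2 + 29·4 + 39·4 + 36·1 = 354
E: 23·4 + 29·1 + 39·1 + 36·2 = 232
D: 23·3 + 29·3 + 39·2 + 36·4 = 378
C: 23·1 + 29·2 + 39·3 + 36·0 = 198
B: 23·0 + 29·0 + 39·0 + 36·3 = 108
D has the highest Borda score (378).

D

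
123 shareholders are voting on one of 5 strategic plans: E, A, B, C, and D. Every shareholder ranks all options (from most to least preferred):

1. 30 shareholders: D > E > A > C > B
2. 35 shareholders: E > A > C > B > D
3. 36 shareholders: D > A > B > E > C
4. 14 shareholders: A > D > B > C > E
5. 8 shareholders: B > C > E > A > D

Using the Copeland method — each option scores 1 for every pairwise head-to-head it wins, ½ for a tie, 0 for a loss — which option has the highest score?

E: beats A, B, and C; loses to D → score 3.
A: beats B and C; loses to E and D → score 2.
B: loses to E, A, C, and D → score 0.
C: beats B; loses to E, A, and D → score 1.
D: beats E, A, B, and C → score 4.
D has the best pairwise record.

D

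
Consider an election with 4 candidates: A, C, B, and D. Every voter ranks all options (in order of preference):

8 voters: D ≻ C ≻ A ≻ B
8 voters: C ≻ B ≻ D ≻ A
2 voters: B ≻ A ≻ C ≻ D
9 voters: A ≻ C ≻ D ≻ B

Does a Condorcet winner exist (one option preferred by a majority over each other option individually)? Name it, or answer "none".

C

C vs A: 16–11 for C.
C vs B: 25–2 for C.
C vs D: 19–8 for C.
C beats every other option head-to-head.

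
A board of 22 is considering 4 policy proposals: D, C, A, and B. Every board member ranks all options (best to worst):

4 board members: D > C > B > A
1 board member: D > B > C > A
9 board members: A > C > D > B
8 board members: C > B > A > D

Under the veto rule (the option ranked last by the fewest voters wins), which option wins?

C

Last-place votes: D 8, C 0, A 5, B 9.
C is ranked last by the fewest voters, so C wins.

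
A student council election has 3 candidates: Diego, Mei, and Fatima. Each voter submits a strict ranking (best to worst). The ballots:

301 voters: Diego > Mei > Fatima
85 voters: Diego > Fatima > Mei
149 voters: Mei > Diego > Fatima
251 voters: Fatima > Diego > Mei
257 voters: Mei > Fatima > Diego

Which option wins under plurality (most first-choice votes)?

First-place votes: Diego 386, Mei 406, Fatima 251.
Mei has the most first-place votes.

Mei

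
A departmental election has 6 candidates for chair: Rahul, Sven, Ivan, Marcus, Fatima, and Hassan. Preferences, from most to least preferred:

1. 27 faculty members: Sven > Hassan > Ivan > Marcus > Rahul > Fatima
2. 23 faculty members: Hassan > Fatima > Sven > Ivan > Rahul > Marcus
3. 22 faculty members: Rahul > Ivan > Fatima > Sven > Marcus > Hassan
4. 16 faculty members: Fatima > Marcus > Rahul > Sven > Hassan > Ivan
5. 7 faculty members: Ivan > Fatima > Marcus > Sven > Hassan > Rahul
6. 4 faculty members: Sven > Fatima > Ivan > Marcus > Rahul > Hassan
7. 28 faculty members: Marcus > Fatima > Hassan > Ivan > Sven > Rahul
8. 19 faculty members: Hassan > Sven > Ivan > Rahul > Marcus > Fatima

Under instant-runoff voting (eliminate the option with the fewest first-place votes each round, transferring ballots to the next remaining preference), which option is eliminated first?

Round 1: Rahul 22, Sven 31, Ivan 7, Marcus 28, Fatima 16, Hassan 42. Eliminate Ivan.

Ivan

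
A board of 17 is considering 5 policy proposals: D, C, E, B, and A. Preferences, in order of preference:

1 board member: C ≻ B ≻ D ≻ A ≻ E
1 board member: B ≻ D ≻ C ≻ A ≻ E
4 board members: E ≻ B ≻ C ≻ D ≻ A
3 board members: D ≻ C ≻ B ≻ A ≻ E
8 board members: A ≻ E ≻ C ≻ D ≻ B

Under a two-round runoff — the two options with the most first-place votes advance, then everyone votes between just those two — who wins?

A

Round 1 first-place votes: D 3, C 1, E 4, B 1, A 8.
A and E advance.
Runoff: A is preferred to E by 13 voters; E by 4.
A wins the runoff.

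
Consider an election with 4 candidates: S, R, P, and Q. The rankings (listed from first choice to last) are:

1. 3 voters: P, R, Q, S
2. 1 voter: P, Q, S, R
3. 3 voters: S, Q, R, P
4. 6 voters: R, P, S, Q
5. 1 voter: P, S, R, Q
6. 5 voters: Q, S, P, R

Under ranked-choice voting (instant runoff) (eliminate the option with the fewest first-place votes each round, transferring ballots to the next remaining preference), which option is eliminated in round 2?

P

Round 1: S 3, R 6, P 5, Q 5. Eliminate S.
Round 2: R 6, P 5, Q 8. Eliminate P.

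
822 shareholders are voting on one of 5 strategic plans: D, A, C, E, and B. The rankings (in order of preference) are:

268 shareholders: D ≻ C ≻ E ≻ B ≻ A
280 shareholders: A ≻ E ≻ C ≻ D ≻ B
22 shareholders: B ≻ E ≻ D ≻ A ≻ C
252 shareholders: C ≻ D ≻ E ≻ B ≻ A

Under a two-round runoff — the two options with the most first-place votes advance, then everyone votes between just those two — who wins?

D

Round 1 first-place votes: D 268, A 280, C 252, E 0, B 22.
A and D advance.
Runoff: A is preferred to D by 280 voters; D by 542.
D wins the runoff.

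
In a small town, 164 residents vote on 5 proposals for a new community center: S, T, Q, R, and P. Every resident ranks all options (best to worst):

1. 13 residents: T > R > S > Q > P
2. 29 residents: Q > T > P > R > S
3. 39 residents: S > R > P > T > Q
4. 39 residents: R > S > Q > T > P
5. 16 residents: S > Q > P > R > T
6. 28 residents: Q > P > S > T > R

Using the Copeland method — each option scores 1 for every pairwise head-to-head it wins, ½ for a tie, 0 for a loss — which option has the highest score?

S: beats T, Q, R, and P → score 4.
T: loses to S, Q, R, and P → score 0.
Q: beats T and P; loses to S and R → score 2.
R: beats T, Q, and P; loses to S → score 3.
P: beats T; loses to S, Q, and R → score 1.
S has the best pairwise record.

S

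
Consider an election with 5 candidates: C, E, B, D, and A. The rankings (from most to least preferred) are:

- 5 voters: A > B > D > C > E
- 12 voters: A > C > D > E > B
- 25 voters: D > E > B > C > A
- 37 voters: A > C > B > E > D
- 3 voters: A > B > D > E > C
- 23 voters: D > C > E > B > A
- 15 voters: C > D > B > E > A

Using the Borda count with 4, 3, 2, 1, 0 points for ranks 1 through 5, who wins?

C

C: 5·1 + 12·3 + 25·1 + 37·3 + 3·0 + 23·3 + 15·4 = 306
E: 5·0 + 12·1 + 25·3 + 37·1 + 3·1 + 23·2 + 15·1 = 188
B: 5·3 + 12·0 + 25·2 + 37·2 + 3·3 + 23·1 + 15·2 = 201
D: 5·2 + 12·2 + 25·4 + 37·0 + 3·2 + 23·4 + 15·3 = 277
A: 5·4 + 12·4 + 25·0 + 37·4 + 3·4 + 23·0 + 15·0 = 228
C has the highest Borda score (306).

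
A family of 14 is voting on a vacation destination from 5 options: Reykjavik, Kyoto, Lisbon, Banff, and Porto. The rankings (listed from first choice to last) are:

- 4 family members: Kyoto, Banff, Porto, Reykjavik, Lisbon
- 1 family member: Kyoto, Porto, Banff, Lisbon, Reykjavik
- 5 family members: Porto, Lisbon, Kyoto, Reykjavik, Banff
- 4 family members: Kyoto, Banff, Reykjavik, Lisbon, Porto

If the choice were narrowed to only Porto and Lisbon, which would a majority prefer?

Voters preferring Porto to Lisbon: 10; preferring Lisbon to Porto: 4.
Porto wins the head-to-head.

Porto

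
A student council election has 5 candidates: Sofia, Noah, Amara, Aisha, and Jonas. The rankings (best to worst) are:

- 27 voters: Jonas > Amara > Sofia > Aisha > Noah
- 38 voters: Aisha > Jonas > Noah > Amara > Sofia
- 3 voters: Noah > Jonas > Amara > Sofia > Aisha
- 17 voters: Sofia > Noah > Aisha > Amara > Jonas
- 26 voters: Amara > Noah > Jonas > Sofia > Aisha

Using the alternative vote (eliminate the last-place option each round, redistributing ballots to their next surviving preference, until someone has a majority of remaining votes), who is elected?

Jonas

Round 1: Sofia 17, Noah 3, Amara 26, Aisha 38, Jonas 27. Eliminate Noah.
Round 2: Sofia 17, Amara 26, Aisha 38, Jonas 30. Eliminate Sofia.
Round 3: Amara 26, Aisha 55, Jonas 30. Eliminate Amara.
Round 4: Aisha 55, Jonas 56. Jonas has a majority.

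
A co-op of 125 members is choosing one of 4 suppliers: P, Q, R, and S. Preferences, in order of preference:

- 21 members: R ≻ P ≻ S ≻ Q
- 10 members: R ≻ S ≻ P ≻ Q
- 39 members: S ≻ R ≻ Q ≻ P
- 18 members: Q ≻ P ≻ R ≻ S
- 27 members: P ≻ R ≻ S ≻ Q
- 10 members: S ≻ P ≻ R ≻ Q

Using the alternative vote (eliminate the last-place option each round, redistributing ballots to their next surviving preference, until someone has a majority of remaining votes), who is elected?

Round 1: P 27, Q 18, R 31, S 49. Eliminate Q.
Round 2: P 45, R 31, S 49. Eliminate R.
Round 3: P 66, S 59. P has a majority.

P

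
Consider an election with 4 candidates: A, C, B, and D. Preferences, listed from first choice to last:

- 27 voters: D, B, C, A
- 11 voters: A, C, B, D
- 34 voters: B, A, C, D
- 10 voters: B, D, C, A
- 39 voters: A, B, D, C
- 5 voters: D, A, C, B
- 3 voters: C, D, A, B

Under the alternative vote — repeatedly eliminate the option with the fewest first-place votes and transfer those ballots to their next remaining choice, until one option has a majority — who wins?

B

Round 1: A 50, C 3, B 44, D 32. Eliminate C.
Round 2: A 50, B 44, D 35. Eliminate D.
Round 3: A 58, B 71. B has a majority.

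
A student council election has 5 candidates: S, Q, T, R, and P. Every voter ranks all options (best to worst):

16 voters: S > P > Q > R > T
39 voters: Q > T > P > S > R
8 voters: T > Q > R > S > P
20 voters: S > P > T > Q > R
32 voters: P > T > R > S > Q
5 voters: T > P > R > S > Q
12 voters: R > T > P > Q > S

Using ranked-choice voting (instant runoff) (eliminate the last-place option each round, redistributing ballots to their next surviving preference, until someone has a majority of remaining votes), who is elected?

Round 1: S 36, Q 39, T 13, R 12, P 32. Eliminate R.
Round 2: S 36, Q 39, T 25, P 32. Eliminate T.
Round 3: S 36, Q 47, P 49. Eliminate S.
Round 4: Q 47, P 85. P has a majority.

P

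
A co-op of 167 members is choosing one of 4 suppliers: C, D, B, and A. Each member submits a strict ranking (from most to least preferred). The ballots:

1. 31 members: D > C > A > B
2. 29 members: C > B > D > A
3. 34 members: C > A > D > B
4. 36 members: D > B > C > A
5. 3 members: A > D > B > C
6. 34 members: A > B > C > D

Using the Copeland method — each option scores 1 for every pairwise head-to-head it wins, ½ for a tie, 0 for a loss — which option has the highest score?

C: beats D, B, and A → score 3.
D: beats B and A; loses to C → score 2.
B: loses to C, D, and A → score 0.
A: beats B; loses to C and D → score 1.
C has the best pairwise record.

C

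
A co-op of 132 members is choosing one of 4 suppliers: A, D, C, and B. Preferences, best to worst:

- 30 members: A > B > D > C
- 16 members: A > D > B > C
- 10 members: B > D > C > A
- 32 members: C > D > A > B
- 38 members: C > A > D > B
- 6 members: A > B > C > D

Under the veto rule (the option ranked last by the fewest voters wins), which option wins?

Last-place votes: A 10, D 6, C 46, B 70.
D is ranked last by the fewest voters, so D wins.

D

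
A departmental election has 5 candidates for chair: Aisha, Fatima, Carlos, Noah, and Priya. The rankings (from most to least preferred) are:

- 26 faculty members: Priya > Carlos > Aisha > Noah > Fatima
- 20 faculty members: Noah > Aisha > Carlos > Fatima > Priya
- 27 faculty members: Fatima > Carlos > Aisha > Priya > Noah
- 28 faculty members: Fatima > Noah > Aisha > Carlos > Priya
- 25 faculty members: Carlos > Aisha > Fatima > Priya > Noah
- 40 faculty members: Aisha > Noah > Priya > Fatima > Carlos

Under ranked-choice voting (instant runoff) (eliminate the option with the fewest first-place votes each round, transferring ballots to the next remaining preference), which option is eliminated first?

Round 1: Aisha 40, Fatima 55, Carlos 25, Noah 20, Priya 26. Eliminate Noah.

Noah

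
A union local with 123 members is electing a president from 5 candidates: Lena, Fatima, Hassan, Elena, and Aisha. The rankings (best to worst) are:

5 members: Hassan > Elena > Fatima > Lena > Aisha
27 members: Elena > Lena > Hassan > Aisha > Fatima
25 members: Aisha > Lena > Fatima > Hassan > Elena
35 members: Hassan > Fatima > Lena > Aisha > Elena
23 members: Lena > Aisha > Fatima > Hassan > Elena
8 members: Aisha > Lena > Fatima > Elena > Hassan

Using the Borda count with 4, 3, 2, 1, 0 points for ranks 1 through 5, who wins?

Lena

Lena: 5·1 + 27·3 + 25·3 + 35·2 + 23·4 + 8·3 = 347
Fatima: 5·2 + 27·0 + 25·2 + 35·3 + 23·2 + 8·2 = 227
Hassan: 5·4 + 27·2 + 25·1 + 35·4 + 23·1 + 8·0 = 262
Elena: 5·3 + 27·4 + 25·0 + 35·0 + 23·0 + 8·1 = 131
Aisha: 5·0 + 27·1 + 25·4 + 35·1 + 23·3 + 8·4 = 263
Lena has the highest Borda score (347).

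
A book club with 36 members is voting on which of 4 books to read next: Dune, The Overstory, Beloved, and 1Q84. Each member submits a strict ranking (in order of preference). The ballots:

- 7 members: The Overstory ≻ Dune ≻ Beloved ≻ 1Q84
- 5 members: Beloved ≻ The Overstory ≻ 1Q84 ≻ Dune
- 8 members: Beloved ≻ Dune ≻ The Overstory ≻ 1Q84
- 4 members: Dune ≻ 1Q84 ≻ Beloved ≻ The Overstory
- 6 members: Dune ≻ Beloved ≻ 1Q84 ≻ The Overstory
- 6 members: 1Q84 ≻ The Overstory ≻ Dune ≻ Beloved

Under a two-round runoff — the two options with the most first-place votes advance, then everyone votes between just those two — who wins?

Round 1 first-place votes: Dune 10, The Overstory 7, Beloved 13, 1Q84 6.
Beloved and Dune advance.
Runoff: Beloved is preferred to Dune by 13 voters; Dune by 23.
Dune wins the runoff.

Dune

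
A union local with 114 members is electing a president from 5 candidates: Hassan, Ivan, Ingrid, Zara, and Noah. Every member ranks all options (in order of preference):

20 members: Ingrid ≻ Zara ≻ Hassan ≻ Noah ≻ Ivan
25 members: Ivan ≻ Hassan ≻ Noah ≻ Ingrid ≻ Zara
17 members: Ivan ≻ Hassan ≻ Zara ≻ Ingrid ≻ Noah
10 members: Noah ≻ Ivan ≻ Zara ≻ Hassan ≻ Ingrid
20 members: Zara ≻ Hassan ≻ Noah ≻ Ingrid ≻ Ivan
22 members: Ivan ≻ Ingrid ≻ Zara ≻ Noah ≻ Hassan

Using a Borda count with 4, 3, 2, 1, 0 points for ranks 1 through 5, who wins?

Hassan: 20·2 + 25·3 + 17·3 + 10·1 + 20·3 + 22·0 = 236
Ivan: 20·0 + 25·4 + 17·4 + 10·3 + 20·0 + 22·4 = 286
Ingrid: 20·4 + 25·1 + 17·1 + 10·0 + 20·1 + 22·3 = 208
Zara: 20·3 + 25·0 + 17·2 + 10·2 + 20·4 + 22·2 = 238
Noah: 20·1 + 25·2 + 17·0 + 10·4 + 20·2 + 22·1 = 172
Ivan has the highest Borda score (286).

Ivan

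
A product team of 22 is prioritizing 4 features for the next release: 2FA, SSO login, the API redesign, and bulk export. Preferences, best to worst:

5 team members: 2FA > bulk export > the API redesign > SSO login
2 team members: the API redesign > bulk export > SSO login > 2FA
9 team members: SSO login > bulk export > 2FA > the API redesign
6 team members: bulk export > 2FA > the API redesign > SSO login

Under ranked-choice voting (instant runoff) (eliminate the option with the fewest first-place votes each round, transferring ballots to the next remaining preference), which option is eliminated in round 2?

Round 1: 2FA 5, SSO login 9, the API redesign 2, bulk export 6. Eliminate the API redesign.
Round 2: 2FA 5, SSO login 9, bulk export 8. Eliminate 2FA.

2FA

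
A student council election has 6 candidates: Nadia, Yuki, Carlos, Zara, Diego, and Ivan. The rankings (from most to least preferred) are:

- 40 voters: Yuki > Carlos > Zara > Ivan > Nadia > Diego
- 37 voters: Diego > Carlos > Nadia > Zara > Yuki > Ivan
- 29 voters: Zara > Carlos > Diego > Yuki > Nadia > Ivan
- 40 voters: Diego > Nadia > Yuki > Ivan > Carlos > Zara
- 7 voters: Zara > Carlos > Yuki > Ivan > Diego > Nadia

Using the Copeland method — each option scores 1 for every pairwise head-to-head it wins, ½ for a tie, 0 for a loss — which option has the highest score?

Nadia: beats Yuki, Zara, and Ivan; loses to Carlos and Diego → score 3.
Yuki: beats Carlos, Zara, and Ivan; loses to Nadia and Diego → score 3.
Carlos: beats Nadia, Zara, and Ivan; loses to Yuki and Diego → score 3.
Zara: beats Ivan; loses to Nadia, Yuki, Carlos, and Diego → score 1.
Diego: beats Nadia, Yuki, Carlos, Zara, and Ivan → score 5.
Ivan: loses to Nadia, Yuki, Carlos, Zara, and Diego → score 0.
Diego has the best pairwise record.

Diego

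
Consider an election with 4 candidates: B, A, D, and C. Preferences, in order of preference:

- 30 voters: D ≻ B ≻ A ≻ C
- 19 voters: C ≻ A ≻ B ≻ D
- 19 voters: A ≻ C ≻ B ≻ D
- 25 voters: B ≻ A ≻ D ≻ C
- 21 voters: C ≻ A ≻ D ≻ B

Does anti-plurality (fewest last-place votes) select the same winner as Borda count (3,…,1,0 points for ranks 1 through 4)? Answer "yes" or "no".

yes

Anti-plurality — last-place votes: B 21, A 0, D 38, C 55. Winner: A.
Borda — scores: B 173, A 217, D 136, C 158. Winner: A.
The two methods agree.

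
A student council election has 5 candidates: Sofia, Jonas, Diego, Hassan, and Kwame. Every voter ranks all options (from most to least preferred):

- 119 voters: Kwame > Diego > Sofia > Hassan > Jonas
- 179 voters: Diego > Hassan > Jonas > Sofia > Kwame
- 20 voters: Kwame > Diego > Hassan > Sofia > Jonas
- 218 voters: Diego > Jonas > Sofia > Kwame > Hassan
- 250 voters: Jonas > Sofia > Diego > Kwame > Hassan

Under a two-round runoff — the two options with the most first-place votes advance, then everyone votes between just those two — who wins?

Round 1 first-place votes: Sofia 0, Jonas 250, Diego 397, Hassan 0, Kwame 139.
Diego and Jonas advance.
Runoff: Diego is preferred to Jonas by 536 voters; Jonas by 250.
Diego wins the runoff.

Diego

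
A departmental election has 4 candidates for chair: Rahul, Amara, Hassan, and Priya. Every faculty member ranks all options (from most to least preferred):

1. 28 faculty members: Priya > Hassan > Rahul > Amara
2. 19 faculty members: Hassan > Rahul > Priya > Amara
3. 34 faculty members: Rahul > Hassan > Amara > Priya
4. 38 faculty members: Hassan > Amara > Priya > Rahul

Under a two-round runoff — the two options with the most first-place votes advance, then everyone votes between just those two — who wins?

Round 1 first-place votes: Rahul 34, Amara 0, Hassan 57, Priya 28.
Hassan and Rahul advance.
Runoff: Hassan is preferred to Rahul by 85 voters; Rahul by 34.
Hassan wins the runoff.

Hassan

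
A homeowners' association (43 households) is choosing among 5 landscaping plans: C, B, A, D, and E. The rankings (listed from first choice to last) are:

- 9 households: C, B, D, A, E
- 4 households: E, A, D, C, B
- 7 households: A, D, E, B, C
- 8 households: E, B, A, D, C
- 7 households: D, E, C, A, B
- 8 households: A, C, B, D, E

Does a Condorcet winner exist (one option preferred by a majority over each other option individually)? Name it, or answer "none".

A vs C: 27–16 for A.
A vs B: 26–17 for A.
A vs D: 27–16 for A.
A vs E: 24–19 for A.
A beats every other option head-to-head.

A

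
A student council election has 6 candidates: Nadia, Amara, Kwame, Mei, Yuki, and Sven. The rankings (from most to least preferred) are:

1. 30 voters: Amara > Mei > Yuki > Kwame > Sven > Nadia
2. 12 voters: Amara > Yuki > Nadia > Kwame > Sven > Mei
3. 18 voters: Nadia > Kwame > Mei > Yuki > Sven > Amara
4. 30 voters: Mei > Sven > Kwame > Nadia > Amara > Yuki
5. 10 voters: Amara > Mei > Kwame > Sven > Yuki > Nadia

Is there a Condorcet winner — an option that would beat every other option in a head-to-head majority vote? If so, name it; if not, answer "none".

Amara vs Nadia: 52–48 for Amara.
Amara vs Kwame: 52–48 for Amara.
Amara vs Mei: 52–48 for Amara.
Amara vs Yuki: 82–18 for Amara.
Amara vs Sven: 52–48 for Amara.
Amara beats every other option head-to-head.

Amara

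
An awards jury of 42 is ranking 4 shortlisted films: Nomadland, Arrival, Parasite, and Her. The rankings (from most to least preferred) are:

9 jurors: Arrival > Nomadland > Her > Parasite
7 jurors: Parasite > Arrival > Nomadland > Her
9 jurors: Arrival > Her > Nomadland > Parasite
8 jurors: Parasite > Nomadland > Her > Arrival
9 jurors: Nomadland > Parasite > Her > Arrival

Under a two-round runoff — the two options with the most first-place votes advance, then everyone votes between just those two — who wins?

Round 1 first-place votes: Nomadland 9, Arrival 18, Parasite 15, Her 0.
Arrival and Parasite advance.
Runoff: Arrival is preferred to Parasite by 18 voters; Parasite by 24.
Parasite wins the runoff.

Parasite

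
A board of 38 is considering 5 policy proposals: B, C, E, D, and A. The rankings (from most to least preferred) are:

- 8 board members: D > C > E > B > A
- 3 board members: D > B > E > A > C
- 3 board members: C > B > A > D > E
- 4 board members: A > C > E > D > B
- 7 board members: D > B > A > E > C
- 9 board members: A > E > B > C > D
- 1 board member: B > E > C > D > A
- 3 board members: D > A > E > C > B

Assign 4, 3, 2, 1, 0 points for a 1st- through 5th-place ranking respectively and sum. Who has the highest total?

D

B: 8·1 + 3·3 + 3·3 + 4·0 + 7·3 + 9·2 + 1·4 + 3·0 = 69
C: 8·3 + 3·0 + 3·4 + 4·3 + 7·0 + 9·1 + 1·2 + 3·1 = 62
E: 8·2 + 3·2 + 3·0 + 4·2 + 7·1 + 9·3 + 1·3 + 3·2 = 73
D: 8·4 + 3·4 + 3·1 + 4·1 + 7·4 + 9·0 + 1·1 + 3·4 = 92
A: 8·0 + 3·1 + 3·2 + 4·4 + 7·2 + 9·4 + 1·0 + 3·3 = 84
D has the highest Borda score (92).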